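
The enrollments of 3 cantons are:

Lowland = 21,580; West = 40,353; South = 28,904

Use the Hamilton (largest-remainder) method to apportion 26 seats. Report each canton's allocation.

The standard divisor is 90837/26 ≈ 3493.731.
Standard quotas: Lowland 6.1768, West 11.5501, South 8.2731.
Lower quotas: Lowland 6, West 11, South 8 (sum 25, leaving 1 seat).
Remainders in descending order: West 0.5501, South 0.2731, Lowland 0.1768.
Largest remainder: West receives the extra seat.

Lowland 6, West 12, South 8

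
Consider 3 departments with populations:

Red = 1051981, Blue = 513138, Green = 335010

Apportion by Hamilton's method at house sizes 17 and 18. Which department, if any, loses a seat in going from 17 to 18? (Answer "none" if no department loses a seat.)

At 17 seats: Red 9, Blue 5, Green 3.
At 18 seats: Red 10, Blue 5, Green 3.
No department's allocation decreased.

none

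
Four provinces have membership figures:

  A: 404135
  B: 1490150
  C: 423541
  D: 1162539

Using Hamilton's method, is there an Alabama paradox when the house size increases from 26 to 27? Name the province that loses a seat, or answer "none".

none

At 26 seats: A 3, B 11, C 3, D 9.
At 27 seats: A 3, B 12, C 3, D 9.
No province's allocation decreased.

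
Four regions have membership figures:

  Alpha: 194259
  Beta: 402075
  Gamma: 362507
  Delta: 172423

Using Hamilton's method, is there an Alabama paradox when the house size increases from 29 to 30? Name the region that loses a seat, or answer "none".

Delta

At 29 seats: Alpha 5, Beta 10, Gamma 9, Delta 5.
At 30 seats: Alpha 5, Beta 11, Gamma 10, Delta 4.
Delta drops from 5 to 4.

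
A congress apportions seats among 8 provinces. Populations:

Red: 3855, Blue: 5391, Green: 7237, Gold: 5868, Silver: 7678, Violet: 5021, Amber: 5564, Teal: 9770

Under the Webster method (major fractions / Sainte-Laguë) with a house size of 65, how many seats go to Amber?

Standard divisor 50384/65 ≈ 775.138; standard quotas: Red 4.973, Blue 6.955, Green 9.336, Gold 7.570, Silver 9.905, Violet 6.478, Amber 7.178, Teal 12.604.
Rounding to the nearest integer gives Red 5, Blue 7, Green 9, Gold 8, Silver 10, Violet 6, Amber 7, Teal 13 — total 65, matching the house size, so no adjustment is needed.
Amber receives 7.

7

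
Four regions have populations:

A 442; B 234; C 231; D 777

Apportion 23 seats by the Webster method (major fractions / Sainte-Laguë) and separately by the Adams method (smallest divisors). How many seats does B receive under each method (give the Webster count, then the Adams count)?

3 and 4

Webster: A 6, B 3, C 3, D 11.
Adams: A 6, B 4, C 3, D 10.
B gets 3 under Webster and 4 under Adams.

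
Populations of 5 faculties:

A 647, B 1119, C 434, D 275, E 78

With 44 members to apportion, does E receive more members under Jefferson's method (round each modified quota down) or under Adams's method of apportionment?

Jefferson: A 11, B 20, C 7, D 5, E 1.
Adams: A 11, B 19, C 7, D 5, E 2.
E gets 1 under Jefferson and 2 under Adams.

Adams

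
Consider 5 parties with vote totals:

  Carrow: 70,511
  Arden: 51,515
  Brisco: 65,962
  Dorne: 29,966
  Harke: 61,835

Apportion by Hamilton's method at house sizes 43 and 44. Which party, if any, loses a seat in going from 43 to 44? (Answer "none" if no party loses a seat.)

none

At 43 seats: Carrow 11, Arden 8, Brisco 10, Dorne 5, Harke 9.
At 44 seats: Carrow 11, Arden 8, Brisco 10, Dorne 5, Harke 10.
No party's allocation decreased.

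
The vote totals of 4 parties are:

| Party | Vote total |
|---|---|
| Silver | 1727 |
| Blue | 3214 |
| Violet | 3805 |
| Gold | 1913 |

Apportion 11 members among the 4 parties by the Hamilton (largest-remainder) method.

Silver=2; Blue=3; Violet=4; Gold=2

Total 10659; standard divisor 10659/11 = 969.
Standard quotas: Silver 1.782, Blue 3.317, Violet 3.927, Gold 1.974.
Lower quotas: Silver 1, Blue 3, Violet 3, Gold 1 (sum 8, leaving 3 seats).
Remainders in descending order: Gold 0.974, Violet 0.927, Silver 0.782, Blue 0.317.
The surplus seats go to Gold, Violet, Silver.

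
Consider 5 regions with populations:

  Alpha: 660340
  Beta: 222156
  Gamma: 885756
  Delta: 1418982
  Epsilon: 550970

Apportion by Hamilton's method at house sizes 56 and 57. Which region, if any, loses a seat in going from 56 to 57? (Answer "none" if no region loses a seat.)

Beta

At 56 seats: Alpha 10, Beta 4, Gamma 13, Delta 21, Epsilon 8.
At 57 seats: Alpha 10, Beta 3, Gamma 14, Delta 22, Epsilon 8.
Beta drops from 4 to 3.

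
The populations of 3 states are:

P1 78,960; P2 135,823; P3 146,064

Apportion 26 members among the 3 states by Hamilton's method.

P1 6, P2 10, P3 10

Total 360847; standard divisor 360847/26 ≈ 13878.731.
Standard quotas: P1 5.6893, P2 9.7864, P3 10.5243.
Lower quotas: P1 5, P2 9, P3 10 (sum 24, leaving 2 seats).
Remainders in descending order: P2 0.7864, P1 0.6893, P3 0.5243.
Largest remainders: P2, P1 receive the extra seats.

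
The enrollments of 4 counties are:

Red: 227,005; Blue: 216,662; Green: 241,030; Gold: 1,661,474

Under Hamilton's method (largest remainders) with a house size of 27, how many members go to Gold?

The standard divisor is 2346171/27 ≈ 86895.222.
Standard quotas: Red 2.6124, Blue 2.4934, Green 2.7738, Gold 19.1204.
Lower quotas: Red 2, Blue 2, Green 2, Gold 19 (sum 25, leaving 2 seats).
Remainders in descending order: Green 0.7738, Red 0.6124, Blue 0.4934, Gold 0.1204.
The surplus seats go to Green, Red.
Gold receives 19.

19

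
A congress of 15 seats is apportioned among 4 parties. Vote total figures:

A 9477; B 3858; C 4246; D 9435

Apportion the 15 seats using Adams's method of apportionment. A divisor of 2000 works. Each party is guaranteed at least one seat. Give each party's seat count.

A 5, B 2, C 3, D 5

With modified divisor 2000: modified quotas A 4.739, B 1.929, C 2.123, D 4.718.
Rounding up: A 5, B 2, C 3, D 5 (total 15).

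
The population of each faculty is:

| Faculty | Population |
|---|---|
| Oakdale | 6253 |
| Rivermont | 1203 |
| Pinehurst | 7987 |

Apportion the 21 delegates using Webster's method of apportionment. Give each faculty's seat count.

Oakdale=8, Rivermont=2, Pinehurst=11

Standard divisor 15443/21 ≈ 735.381; standard quotas: Oakdale 8.503, Rivermont 1.636, Pinehurst 10.861.
Rounding to the nearest integer gives 9, 2, 11 = 22 seats, so the divisor must be adjusted.
With modified divisor 750: modified quotas Oakdale 8.337, Rivermont 1.604, Pinehurst 10.649.
Rounding to the nearest integer: Oakdale 8, Rivermont 2, Pinehurst 11 (total 21).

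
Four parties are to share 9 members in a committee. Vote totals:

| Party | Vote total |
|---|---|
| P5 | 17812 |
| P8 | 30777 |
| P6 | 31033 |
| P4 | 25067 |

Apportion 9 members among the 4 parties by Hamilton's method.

Standard divisor: 104689 ÷ 9 ≈ 11632.111.
Standard quotas: P5 1.5313, P8 2.6459, P6 2.6679, P4 2.1550.
Lower quotas: P5 1, P8 2, P6 2, P4 2 (sum 7, leaving 2 seats).
Remainders in descending order: P6 0.6679, P8 0.6459, P5 0.5313, P4 0.1550.
The surplus seats go to P6, P8.

P5: 1; P8: 3; P6: 3; P4: 2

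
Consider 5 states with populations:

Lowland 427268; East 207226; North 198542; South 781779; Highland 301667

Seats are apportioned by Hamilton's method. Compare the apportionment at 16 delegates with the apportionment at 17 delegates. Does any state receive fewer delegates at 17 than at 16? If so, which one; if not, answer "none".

none

At 16 seats: Lowland 4, East 2, North 2, South 6, Highland 2.
At 17 seats: Lowland 4, East 2, North 2, South 7, Highland 2.
No state's allocation decreased.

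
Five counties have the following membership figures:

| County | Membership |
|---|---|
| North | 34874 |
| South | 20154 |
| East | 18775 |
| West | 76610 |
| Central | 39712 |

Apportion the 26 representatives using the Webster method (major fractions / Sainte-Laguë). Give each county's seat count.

North=5, South=3, East=3, West=10, Central=5

Standard divisor 190125/26 ≈ 7312.5; standard quotas: North 4.769, South 2.756, East 2.568, West 10.477, Central 5.431.
Rounding to the nearest integer gives North 5, South 3, East 3, West 10, Central 5 — total 26, matching the house size, so no adjustment is needed.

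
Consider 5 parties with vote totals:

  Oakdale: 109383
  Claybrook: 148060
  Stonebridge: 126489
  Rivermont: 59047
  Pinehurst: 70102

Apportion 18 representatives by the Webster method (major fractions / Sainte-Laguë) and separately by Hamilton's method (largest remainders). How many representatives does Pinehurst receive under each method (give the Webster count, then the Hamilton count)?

2 and 3

Webster: Oakdale 4, Claybrook 5, Stonebridge 5, Rivermont 2, Pinehurst 2.
Hamilton: Oakdale 4, Claybrook 5, Stonebridge 4, Rivermont 2, Pinehurst 3.
Pinehurst gets 2 under Webster and 3 under Hamilton.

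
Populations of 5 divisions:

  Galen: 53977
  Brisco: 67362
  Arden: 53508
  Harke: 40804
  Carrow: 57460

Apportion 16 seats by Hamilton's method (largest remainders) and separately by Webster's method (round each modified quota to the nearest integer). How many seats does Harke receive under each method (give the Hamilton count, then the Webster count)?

Hamilton: Galen 3, Brisco 4, Arden 3, Harke 3, Carrow 3.
Webster: Galen 3, Brisco 4, Arden 3, Harke 2, Carrow 4.
Harke gets 3 under Hamilton and 2 under Webster.

3 and 2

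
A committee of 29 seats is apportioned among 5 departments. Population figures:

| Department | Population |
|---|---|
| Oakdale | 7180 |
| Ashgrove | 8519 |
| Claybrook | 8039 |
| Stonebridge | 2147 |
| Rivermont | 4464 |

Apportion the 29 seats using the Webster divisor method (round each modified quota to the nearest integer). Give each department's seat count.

Standard divisor 30349/29 ≈ 1046.517; standard quotas: Oakdale 6.861, Ashgrove 8.140, Claybrook 7.682, Stonebridge 2.052, Rivermont 4.266.
Rounding to the nearest integer gives Oakdale 7, Ashgrove 8, Claybrook 8, Stonebridge 2, Rivermont 4 — total 29, matching the house size, so no adjustment is needed.

Oakdale 7, Ashgrove 8, Claybrook 8, Stonebridge 2, Rivermont 4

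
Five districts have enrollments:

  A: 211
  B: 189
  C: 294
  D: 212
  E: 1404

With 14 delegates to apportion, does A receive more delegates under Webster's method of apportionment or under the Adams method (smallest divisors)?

Adams

Webster: A 1, B 1, C 2, D 1, E 9.
Adams: A 2, B 1, C 2, D 2, E 7.
A gets 1 under Webster and 2 under Adams.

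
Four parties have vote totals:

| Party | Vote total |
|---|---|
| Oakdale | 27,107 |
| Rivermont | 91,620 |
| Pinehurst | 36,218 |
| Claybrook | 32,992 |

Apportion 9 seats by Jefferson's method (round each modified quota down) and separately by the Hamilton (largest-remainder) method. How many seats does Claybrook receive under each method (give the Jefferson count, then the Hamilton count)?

1 and 2

Jefferson: Oakdale 1, Rivermont 5, Pinehurst 2, Claybrook 1.
Hamilton: Oakdale 1, Rivermont 4, Pinehurst 2, Claybrook 2.
Claybrook gets 1 under Jefferson and 2 under Hamilton.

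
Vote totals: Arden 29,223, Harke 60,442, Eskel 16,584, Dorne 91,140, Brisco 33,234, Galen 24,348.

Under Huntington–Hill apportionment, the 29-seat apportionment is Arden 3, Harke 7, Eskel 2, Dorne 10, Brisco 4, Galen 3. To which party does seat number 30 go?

Priority for the next seat is population ÷ (√(s·(s+1))).
Priorities: Arden 8435.953, Harke 8076.902, Eskel 6770.390, Dorne 8689.858, Brisco 7431.348, Galen 7028.662.
Highest priority: Dorne.

Dorne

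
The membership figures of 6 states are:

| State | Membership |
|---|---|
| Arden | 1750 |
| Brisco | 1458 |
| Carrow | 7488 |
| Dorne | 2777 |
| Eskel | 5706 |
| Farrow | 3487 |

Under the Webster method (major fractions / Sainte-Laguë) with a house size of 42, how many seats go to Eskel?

Standard divisor 22666/42 ≈ 539.667; standard quotas: Arden 3.243, Brisco 2.702, Carrow 13.875, Dorne 5.146, Eskel 10.573, Farrow 6.461.
Rounding to the nearest integer gives Arden 3, Brisco 3, Carrow 14, Dorne 5, Eskel 11, Farrow 6 — total 42, matching the house size, so no adjustment is needed.
Eskel receives 11.

11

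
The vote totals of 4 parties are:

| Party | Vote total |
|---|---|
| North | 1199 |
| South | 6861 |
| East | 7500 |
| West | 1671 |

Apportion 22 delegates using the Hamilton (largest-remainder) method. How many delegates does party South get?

Standard divisor: 17231 ÷ 22 ≈ 783.227.
Standard quotas: North 1.5308, South 8.7599, East 9.5758, West 2.1335.
Lower quotas: North 1, South 8, East 9, West 2 (sum 20, leaving 2 seats).
Remainders in descending order: South 0.7599, East 0.5758, North 0.5308, West 0.1335.
The surplus seats go to South, East.
South receives 9.

9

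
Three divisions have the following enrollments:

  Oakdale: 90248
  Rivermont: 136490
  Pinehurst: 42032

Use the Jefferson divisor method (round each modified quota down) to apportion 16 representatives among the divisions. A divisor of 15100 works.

Oakdale 5; Rivermont 9; Pinehurst 2

With modified divisor 15100: modified quotas Oakdale 5.977, Rivermont 9.039, Pinehurst 2.784.
Rounding down: Oakdale 5, Rivermont 9, Pinehurst 2 (total 16).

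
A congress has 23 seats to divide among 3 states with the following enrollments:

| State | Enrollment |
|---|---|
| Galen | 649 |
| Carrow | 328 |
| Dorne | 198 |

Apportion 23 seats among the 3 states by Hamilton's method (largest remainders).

Galen: 13; Carrow: 6; Dorne: 4

Standard divisor: 1175 ÷ 23 ≈ 51.087.
Standard quotas: Galen 12.704, Carrow 6.420, Dorne 3.876.
Lower quotas: Galen 12, Carrow 6, Dorne 3 (sum 21, leaving 2 seats).
Remainders in descending order: Dorne 0.876, Galen 0.704, Carrow 0.420.
Largest remainders: Dorne, Galen receive the extra seats.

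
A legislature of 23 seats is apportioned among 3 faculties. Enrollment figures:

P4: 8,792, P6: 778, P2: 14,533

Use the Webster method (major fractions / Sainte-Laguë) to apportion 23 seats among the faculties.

P4 8, P6 1, P2 14

Standard divisor 24103/23 ≈ 1047.957; standard quotas: P4 8.390, P6 0.742, P2 13.868.
Rounding to the nearest integer gives P4 8, P6 1, P2 14 — total 23, matching the house size, so no adjustment is needed.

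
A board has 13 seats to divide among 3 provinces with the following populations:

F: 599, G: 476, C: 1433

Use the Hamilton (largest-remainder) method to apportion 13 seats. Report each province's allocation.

F 3; G 3; C 7

Total 2508; standard divisor 2508/13 ≈ 192.923.
Standard quotas: F 3.105, G 2.467, C 7.428.
Lower quotas: F 3, G 2, C 7 (sum 12, leaving 1 seat).
Remainders in descending order: G 0.467, C 0.428, F 0.105.
The surplus seat goes to G.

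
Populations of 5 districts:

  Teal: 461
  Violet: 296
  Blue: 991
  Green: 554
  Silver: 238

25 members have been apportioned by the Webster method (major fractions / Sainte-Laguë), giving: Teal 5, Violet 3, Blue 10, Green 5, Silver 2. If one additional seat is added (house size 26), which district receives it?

Green

Priority for the next seat is population ÷ (current seats + 0.5).
Priorities: Teal 83.818, Violet 84.571, Blue 94.381, Green 100.727, Silver 95.200.
Highest priority: Green.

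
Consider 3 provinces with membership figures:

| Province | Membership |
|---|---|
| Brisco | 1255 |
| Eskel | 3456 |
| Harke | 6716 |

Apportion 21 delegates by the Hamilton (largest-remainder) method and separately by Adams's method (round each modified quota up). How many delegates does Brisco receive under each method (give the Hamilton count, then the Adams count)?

2 and 3

Hamilton: Brisco 2, Eskel 7, Harke 12.
Adams: Brisco 3, Eskel 6, Harke 12.
Brisco gets 2 under Hamilton and 3 under Adams.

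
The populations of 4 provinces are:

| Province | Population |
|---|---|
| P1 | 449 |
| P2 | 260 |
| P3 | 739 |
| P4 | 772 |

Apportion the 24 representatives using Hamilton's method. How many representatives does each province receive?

The standard divisor is 2220/24 ≈ 92.5.
Standard quotas: P1 4.854, P2 2.811, P3 7.989, P4 8.346.
Lower quotas: P1 4, P2 2, P3 7, P4 8 (sum 21, leaving 3 seats).
Remainders in descending order: P3 0.989, P1 0.854, P2 0.811, P4 0.346.
The surplus seats go to P3, P1, P2.

P1: 5; P2: 3; P3: 8; P4: 8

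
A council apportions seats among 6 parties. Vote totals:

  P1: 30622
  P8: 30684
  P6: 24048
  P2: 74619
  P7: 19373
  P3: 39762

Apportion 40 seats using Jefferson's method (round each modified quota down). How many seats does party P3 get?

7

Standard divisor 219108/40 ≈ 5477.7; standard quotas: P1 5.590, P8 5.602, P6 4.390, P2 13.622, P7 3.537, P3 7.259.
Rounding down gives 5, 5, 4, 13, 3, 7 = 37 seats, so the divisor must be adjusted.
With modified divisor 5000: modified quotas P1 6.124, P8 6.137, P6 4.810, P2 14.924, P7 3.875, P3 7.952.
Rounding down: P1 6, P8 6, P6 4, P2 14, P7 3, P3 7 (total 40).
P3 receives 7.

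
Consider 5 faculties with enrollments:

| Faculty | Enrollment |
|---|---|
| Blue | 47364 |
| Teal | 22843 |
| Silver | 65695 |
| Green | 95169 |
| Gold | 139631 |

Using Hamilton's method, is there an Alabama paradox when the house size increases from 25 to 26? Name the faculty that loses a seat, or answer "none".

At 25 seats: Blue 3, Teal 2, Silver 5, Green 6, Gold 9.
At 26 seats: Blue 3, Teal 1, Silver 5, Green 7, Gold 10.
Teal drops from 2 to 1.

Teal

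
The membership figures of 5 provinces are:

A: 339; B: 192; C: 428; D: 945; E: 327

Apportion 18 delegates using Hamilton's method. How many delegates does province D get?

8

Standard divisor: 2231 ÷ 18 ≈ 123.944.
Standard quotas: A 2.735, B 1.549, C 3.453, D 7.624, E 2.638.
Lower quotas: A 2, B 1, C 3, D 7, E 2 (sum 15, leaving 3 seats).
Remainders in descending order: A 0.735, E 0.638, D 0.624, B 0.549, C 0.453.
Largest remainders: A, E, D receive the extra seats.
D receives 8.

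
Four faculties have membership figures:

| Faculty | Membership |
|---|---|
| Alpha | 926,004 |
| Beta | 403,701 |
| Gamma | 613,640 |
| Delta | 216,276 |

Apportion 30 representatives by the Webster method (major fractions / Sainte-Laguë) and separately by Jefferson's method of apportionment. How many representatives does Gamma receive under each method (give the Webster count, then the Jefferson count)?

Webster: Alpha 13, Beta 6, Gamma 8, Delta 3.
Jefferson: Alpha 13, Beta 5, Gamma 9, Delta 3.
Gamma gets 8 under Webster and 9 under Jefferson.

8 and 9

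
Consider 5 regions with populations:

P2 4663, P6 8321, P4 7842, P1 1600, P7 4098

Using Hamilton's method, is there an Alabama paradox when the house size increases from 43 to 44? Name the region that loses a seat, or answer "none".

At 43 seats: P2 7, P6 13, P4 13, P1 3, P7 7.
At 44 seats: P2 8, P6 14, P4 13, P1 2, P7 7.
P1 drops from 3 to 2.

P1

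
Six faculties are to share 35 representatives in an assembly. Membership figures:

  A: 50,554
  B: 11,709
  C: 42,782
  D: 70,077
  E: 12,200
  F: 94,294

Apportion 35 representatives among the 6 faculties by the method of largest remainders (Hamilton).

A=6, B=1, C=5, D=9, E=2, F=12

Total 281616; standard divisor 281616/35 ≈ 8046.171.
Standard quotas: A 6.2830, B 1.4552, C 5.3171, D 8.7094, E 1.5162, F 11.7191.
Lower quotas: A 6, B 1, C 5, D 8, E 1, F 11 (sum 32, leaving 3 seats).
Remainders in descending order: F 0.7191, D 0.7094, E 0.5162, B 0.4552, C 0.3171, A 0.2830.
Largest remainders: F, D, E receive the extra seats.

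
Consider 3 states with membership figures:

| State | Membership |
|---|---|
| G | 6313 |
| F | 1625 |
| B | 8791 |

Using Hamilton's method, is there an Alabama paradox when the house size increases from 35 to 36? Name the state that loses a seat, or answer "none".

At 35 seats: G 13, F 4, B 18.
At 36 seats: G 14, F 3, B 19.
F drops from 4 to 3.

F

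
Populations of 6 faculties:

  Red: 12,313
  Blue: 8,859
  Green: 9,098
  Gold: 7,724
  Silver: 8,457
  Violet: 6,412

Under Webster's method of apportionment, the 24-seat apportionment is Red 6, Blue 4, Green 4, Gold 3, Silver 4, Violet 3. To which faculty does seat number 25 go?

Priority for the next seat is population ÷ (current seats + 0.5).
Priorities: Red 1894.308, Blue 1968.667, Green 2021.778, Gold 2206.857, Silver 1879.333, Violet 1832.000.
Highest priority: Gold.

Gold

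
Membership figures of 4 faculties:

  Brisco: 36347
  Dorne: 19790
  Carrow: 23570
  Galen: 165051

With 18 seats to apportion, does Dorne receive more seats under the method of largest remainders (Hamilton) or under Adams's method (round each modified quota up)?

Adams

Hamilton: Brisco 3, Dorne 1, Carrow 2, Galen 12.
Adams: Brisco 3, Dorne 2, Carrow 2, Galen 11.
Dorne gets 1 under Hamilton and 2 under Adams.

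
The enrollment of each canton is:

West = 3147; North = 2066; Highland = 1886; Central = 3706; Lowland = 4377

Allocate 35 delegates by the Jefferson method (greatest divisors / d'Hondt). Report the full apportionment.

Standard divisor 15182/35 ≈ 433.771; standard quotas: West 7.255, North 4.763, Highland 4.348, Central 8.544, Lowland 10.091.
Rounding down gives 7, 4, 4, 8, 10 = 33 seats, so the divisor must be adjusted.
With modified divisor 400: modified quotas West 7.867, North 5.165, Highland 4.715, Central 9.265, Lowland 10.943.
Rounding down: West 7, North 5, Highland 4, Central 9, Lowland 10 (total 35).

West: 7; North: 5; Highland: 4; Central: 9; Lowland: 10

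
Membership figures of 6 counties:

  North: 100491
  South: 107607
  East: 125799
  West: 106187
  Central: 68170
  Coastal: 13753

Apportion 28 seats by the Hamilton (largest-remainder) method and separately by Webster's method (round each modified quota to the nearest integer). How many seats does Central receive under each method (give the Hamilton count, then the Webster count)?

Hamilton: North 5, South 6, East 7, West 6, Central 3, Coastal 1.
Webster: North 5, South 6, East 7, West 5, Central 4, Coastal 1.
Central gets 3 under Hamilton and 4 under Webster.

3 and 4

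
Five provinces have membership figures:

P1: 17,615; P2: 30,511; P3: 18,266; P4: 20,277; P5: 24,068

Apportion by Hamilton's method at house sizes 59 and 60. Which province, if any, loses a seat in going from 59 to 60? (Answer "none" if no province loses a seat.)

none

At 59 seats: P1 9, P2 16, P3 10, P4 11, P5 13.
At 60 seats: P1 10, P2 16, P3 10, P4 11, P5 13.
No province's allocation decreased.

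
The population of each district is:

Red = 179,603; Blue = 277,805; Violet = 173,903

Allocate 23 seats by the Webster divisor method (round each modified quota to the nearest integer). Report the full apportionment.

Standard divisor 631311/23 ≈ 27448.304; standard quotas: Red 6.543, Blue 10.121, Violet 6.336.
Rounding to the nearest integer gives Red 7, Blue 10, Violet 6 — total 23, matching the house size, so no adjustment is needed.

Red 7; Blue 10; Violet 6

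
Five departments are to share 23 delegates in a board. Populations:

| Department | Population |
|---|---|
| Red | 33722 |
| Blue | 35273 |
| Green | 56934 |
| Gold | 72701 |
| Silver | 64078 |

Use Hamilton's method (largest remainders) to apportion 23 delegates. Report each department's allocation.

Standard divisor: 262708 ÷ 23 ≈ 11422.087.
Standard quotas: Red 2.9524, Blue 3.0881, Green 4.9846, Gold 6.3649, Silver 5.6100.
Lower quotas: Red 2, Blue 3, Green 4, Gold 6, Silver 5 (sum 20, leaving 3 seats).
Remainders in descending order: Green 0.9846, Red 0.9524, Silver 0.6100, Gold 0.3649, Blue 0.0881.
Largest remainders: Green, Red, Silver receive the extra seats.

Red 3; Blue 3; Green 5; Gold 6; Silver 6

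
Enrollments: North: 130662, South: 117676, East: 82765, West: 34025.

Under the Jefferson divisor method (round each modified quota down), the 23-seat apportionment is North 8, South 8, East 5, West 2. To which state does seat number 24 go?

Priority for the next seat is population ÷ (current seats + 1).
Priorities: North 14518.000, South 13075.111, East 13794.167, West 11341.667.
Highest priority: North.

North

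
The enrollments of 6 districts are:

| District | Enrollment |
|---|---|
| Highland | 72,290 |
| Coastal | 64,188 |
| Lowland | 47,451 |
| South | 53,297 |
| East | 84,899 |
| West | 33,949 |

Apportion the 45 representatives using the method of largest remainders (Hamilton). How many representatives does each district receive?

Total 356074; standard divisor 356074/45 ≈ 7912.756.
Standard quotas: Highland 9.1359, Coastal 8.1120, Lowland 5.9968, South 6.7356, East 10.7294, West 4.2904.
Lower quotas: Highland 9, Coastal 8, Lowland 5, South 6, East 10, West 4 (sum 42, leaving 3 seats).
Remainders in descending order: Lowland 0.9968, South 0.7356, East 0.7294, West 0.2904, Highland 0.1359, Coastal 0.1120.
Largest remainders: Lowland, South, East receive the extra seats.

Highland 9, Coastal 8, Lowland 6, South 7, East 11, West 4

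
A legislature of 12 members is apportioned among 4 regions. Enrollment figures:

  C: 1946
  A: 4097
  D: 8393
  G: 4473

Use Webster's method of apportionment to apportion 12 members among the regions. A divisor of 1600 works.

With modified divisor 1600: modified quotas C 1.216, A 2.561, D 5.246, G 2.796.
Rounding to the nearest integer: C 1, A 3, D 5, G 3 (total 12).

C 1, A 3, D 5, G 3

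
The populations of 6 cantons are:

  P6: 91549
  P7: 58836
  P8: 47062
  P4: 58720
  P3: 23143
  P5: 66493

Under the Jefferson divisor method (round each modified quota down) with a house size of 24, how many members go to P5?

5

Standard divisor 345803/24 ≈ 14408.458; standard quotas: P6 6.354, P7 4.083, P8 3.266, P4 4.075, P3 1.606, P5 4.615.
Rounding down gives 6, 4, 3, 4, 1, 4 = 22 seats, so the divisor must be adjusted.
With modified divisor 12400: modified quotas P6 7.383, P7 4.745, P8 3.795, P4 4.735, P3 1.866, P5 5.362.
Rounding down: P6 7, P7 4, P8 3, P4 4, P3 1, P5 5 (total 24).
P5 receives 5.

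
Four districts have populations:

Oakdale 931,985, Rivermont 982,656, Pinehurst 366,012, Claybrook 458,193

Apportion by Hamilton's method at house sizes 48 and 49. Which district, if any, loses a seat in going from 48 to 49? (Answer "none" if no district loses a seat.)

Pinehurst

At 48 seats: Oakdale 16, Rivermont 17, Pinehurst 7, Claybrook 8.
At 49 seats: Oakdale 17, Rivermont 18, Pinehurst 6, Claybrook 8.
Pinehurst drops from 7 to 6.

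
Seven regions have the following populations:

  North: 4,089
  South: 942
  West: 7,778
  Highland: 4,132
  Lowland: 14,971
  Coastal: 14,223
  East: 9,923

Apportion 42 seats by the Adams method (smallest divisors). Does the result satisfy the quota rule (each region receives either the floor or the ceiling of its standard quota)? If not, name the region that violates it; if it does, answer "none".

none

Standard quotas: North 3.064, South 0.706, West 5.827, Highland 3.096, Lowland 11.217, Coastal 10.656, East 7.435.
Adams allocation: North 3, South 1, West 6, Highland 3, Lowland 11, Coastal 11, East 7.
Every allocation lies between the lower and upper quota.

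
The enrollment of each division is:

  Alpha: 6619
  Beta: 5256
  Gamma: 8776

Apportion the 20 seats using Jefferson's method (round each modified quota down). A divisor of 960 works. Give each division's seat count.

Alpha=6; Beta=5; Gamma=9

With modified divisor 960: modified quotas Alpha 6.895, Beta 5.475, Gamma 9.142.
Rounding down: Alpha 6, Beta 5, Gamma 9 (total 20).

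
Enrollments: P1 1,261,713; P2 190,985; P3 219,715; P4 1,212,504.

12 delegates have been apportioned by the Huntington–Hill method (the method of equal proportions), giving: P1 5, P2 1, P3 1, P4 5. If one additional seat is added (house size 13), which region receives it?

P1

Priority for the next seat is population ÷ (√(s·(s+1))).
Priorities: P1 230356.224, P2 135046.789, P3 155361.966, P4 221371.931.
Highest priority: P1.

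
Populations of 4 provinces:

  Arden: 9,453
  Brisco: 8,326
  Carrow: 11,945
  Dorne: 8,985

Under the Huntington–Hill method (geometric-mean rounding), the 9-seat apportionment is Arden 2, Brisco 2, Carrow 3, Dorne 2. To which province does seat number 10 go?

Arden

Priority for the next seat is population ÷ (√(s·(s+1))).
Priorities: Arden 3859.171, Brisco 3399.075, Carrow 3448.224, Dorne 3668.111.
Highest priority: Arden.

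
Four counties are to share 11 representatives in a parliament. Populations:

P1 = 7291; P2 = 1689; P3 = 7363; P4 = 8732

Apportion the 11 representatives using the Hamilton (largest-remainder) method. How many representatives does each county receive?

P1 3, P2 1, P3 3, P4 4

Total 25075; standard divisor 25075/11 ≈ 2279.545.
Standard quotas: P1 3.1984, P2 0.7409, P3 3.2300, P4 3.8306.
Lower quotas: P1 3, P2 0, P3 3, P4 3 (sum 9, leaving 2 seats).
Remainders in descending order: P4 0.8306, P2 0.7409, P3 0.2300, P1 0.1984.
Largest remainders: P4, P2 receive the extra seats.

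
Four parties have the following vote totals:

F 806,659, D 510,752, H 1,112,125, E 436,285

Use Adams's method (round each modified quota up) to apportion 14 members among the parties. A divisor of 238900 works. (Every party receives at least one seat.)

F 4, D 3, H 5, E 2

With modified divisor 238900: modified quotas F 3.377, D 2.138, H 4.655, E 1.826.
Rounding up: F 4, D 3, H 5, E 2 (total 14).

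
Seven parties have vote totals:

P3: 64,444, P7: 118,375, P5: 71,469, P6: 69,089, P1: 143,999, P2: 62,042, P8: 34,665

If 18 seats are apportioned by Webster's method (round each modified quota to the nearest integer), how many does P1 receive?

5

Standard divisor 564083/18 ≈ 31337.944; standard quotas: P3 2.056, P7 3.777, P5 2.281, P6 2.205, P1 4.595, P2 1.980, P8 1.106.
Rounding to the nearest integer gives P3 2, P7 4, P5 2, P6 2, P1 5, P2 2, P8 1 — total 18, matching the house size, so no adjustment is needed.
P1 receives 5.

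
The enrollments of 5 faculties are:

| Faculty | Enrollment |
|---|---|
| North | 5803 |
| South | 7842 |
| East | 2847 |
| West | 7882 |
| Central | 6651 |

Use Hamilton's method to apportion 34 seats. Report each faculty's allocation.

The standard divisor is 31025/34 ≈ 912.5.
Standard quotas: North 6.3595, South 8.5940, East 3.1200, West 8.6378, Central 7.2888.
Lower quotas: North 6, South 8, East 3, West 8, Central 7 (sum 32, leaving 2 seats).
Remainders in descending order: West 0.6378, South 0.5940, North 0.3595, Central 0.2888, East 0.1200.
Largest remainders: West, South receive the extra seats.

North 6; South 9; East 3; West 9; Central 7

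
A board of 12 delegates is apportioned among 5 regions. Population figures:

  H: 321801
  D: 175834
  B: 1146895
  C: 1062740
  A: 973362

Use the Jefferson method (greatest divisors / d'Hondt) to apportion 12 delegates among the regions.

Standard divisor 3680632/12 ≈ 306719.333; standard quotas: H 1.049, D 0.573, B 3.739, C 3.465, A 3.173.
Rounding down gives 1, 0, 3, 3, 3 = 10 seats, so the divisor must be adjusted.
With modified divisor 254500: modified quotas H 1.264, D 0.691, B 4.506, C 4.176, A 3.825.
Rounding down: H 1, D 0, B 4, C 4, A 3 (total 12).

H: 1, D: 0, B: 4, C: 4, A: 3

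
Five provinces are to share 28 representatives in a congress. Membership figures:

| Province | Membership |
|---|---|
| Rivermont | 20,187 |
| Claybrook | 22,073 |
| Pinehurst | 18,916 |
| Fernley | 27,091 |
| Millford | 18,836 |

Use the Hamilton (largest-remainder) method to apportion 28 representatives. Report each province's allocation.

Rivermont=5, Claybrook=6, Pinehurst=5, Fernley=7, Millford=5

Total 107103; standard divisor 107103/28 ≈ 3825.107.
Standard quotas: Rivermont 5.2775, Claybrook 5.7706, Pinehurst 4.9452, Fernley 7.0824, Millford 4.9243.
Lower quotas: Rivermont 5, Claybrook 5, Pinehurst 4, Fernley 7, Millford 4 (sum 25, leaving 3 seats).
Remainders in descending order: Pinehurst 0.9452, Millford 0.9243, Claybrook 0.7706, Rivermont 0.2775, Fernley 0.0824.
Largest remainders: Pinehurst, Millford, Claybrook receive the extra seats.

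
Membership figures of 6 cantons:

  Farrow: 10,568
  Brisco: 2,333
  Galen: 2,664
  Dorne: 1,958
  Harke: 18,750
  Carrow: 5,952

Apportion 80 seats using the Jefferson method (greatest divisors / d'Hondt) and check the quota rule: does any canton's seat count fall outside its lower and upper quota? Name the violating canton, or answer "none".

Standard quotas: Farrow 20.022, Brisco 4.420, Galen 5.047, Dorne 3.710, Harke 35.524, Carrow 11.277.
Jefferson allocation: Farrow 20, Brisco 4, Galen 5, Dorne 3, Harke 37, Carrow 11.
Harke has quota 35.524 (lower 35, upper 36) but receives 37 — outside the quota interval.

Harke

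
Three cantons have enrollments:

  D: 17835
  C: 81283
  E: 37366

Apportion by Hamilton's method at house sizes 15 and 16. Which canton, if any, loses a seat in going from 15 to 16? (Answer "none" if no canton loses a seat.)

At 15 seats: D 2, C 9, E 4.
At 16 seats: D 2, C 10, E 4.
No canton's allocation decreased.

none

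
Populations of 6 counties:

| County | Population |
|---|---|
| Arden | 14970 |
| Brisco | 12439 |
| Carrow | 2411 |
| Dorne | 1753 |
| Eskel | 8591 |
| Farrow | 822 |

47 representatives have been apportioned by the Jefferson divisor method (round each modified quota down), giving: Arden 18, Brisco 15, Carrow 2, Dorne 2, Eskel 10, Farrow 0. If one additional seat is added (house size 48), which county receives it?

Farrow

Priority for the next seat is population ÷ (current seats + 1).
Priorities: Arden 787.895, Brisco 777.438, Carrow 803.667, Dorne 584.333, Eskel 781.000, Farrow 822.000.
Highest priority: Farrow.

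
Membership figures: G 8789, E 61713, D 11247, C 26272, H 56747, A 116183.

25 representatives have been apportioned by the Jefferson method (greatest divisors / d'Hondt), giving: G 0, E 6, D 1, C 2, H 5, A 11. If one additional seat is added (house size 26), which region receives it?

Priority for the next seat is population ÷ (current seats + 1).
Priorities: G 8789.000, E 8816.143, D 5623.500, C 8757.333, H 9457.833, A 9681.917.
Highest priority: A.

A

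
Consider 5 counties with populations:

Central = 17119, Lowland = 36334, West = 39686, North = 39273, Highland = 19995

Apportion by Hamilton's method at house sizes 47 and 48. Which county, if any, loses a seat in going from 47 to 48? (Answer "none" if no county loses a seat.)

Central

At 47 seats: Central 6, Lowland 11, West 12, North 12, Highland 6.
At 48 seats: Central 5, Lowland 12, West 13, North 12, Highland 6.
Central drops from 6 to 5.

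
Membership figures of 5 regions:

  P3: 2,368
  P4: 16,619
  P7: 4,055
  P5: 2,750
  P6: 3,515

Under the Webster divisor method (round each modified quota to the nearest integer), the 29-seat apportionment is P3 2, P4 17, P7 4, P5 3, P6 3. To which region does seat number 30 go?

P6

Priority for the next seat is population ÷ (current seats + 0.5).
Priorities: P3 947.200, P4 949.657, P7 901.111, P5 785.714, P6 1004.286.
Highest priority: P6.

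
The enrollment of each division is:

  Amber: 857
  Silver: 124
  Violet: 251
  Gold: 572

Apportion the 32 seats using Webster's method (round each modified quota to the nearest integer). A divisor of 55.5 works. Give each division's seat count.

Amber=15, Silver=2, Violet=5, Gold=10

With modified divisor 55.5: modified quotas Amber 15.441, Silver 2.234, Violet 4.523, Gold 10.306.
Rounding to the nearest integer: Amber 15, Silver 2, Violet 5, Gold 10 (total 32).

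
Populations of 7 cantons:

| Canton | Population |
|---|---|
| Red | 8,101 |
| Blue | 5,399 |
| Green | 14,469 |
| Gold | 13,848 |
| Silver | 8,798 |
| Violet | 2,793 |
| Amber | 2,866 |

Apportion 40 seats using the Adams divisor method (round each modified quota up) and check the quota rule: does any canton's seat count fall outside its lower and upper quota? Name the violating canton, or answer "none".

none

Standard quotas: Red 5.758, Blue 3.838, Green 10.285, Gold 9.843, Silver 6.254, Violet 1.985, Amber 2.037.
Adams allocation: Red 6, Blue 4, Green 10, Gold 10, Silver 6, Violet 2, Amber 2.
Every allocation lies between the lower and upper quota.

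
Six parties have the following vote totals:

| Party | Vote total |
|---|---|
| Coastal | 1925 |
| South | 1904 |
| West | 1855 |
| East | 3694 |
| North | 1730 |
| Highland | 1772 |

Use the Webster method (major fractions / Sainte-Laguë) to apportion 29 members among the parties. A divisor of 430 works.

With modified divisor 430: modified quotas Coastal 4.477, South 4.428, West 4.314, East 8.591, North 4.023, Highland 4.121.
Rounding to the nearest integer: Coastal 4, South 4, West 4, East 9, North 4, Highland 4 (total 29).

Coastal=4, South=4, West=4, East=9, North=4, Highland=4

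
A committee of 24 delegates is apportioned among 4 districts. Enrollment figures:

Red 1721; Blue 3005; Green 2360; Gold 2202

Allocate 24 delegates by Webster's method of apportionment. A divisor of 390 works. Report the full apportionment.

With modified divisor 390: modified quotas Red 4.413, Blue 7.705, Green 6.051, Gold 5.646.
Rounding to the nearest integer: Red 4, Blue 8, Green 6, Gold 6 (total 24).

Red 4, Blue 8, Green 6, Gold 6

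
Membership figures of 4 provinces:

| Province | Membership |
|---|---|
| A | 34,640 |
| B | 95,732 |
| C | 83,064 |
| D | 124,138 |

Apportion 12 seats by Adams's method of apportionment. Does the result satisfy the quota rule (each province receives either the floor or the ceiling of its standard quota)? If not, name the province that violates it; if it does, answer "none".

none

Standard quotas: A 1.231, B 3.403, C 2.953, D 4.413.
Adams allocation: A 2, B 3, C 3, D 4.
Every allocation lies between the lower and upper quota.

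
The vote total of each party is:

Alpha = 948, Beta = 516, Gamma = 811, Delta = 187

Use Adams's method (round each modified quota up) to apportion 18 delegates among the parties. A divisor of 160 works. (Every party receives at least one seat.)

With modified divisor 160: modified quotas Alpha 5.925, Beta 3.225, Gamma 5.069, Delta 1.169.
Rounding up: Alpha 6, Beta 4, Gamma 6, Delta 2 (total 18).

Alpha=6, Beta=4, Gamma=6, Delta=2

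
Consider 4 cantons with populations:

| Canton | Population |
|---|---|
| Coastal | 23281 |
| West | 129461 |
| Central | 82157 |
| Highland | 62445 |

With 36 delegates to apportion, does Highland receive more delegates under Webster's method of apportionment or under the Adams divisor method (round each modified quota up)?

Webster: Coastal 3, West 16, Central 10, Highland 7.
Adams: Coastal 3, West 15, Central 10, Highland 8.
Highland gets 7 under Webster and 8 under Adams.

Adams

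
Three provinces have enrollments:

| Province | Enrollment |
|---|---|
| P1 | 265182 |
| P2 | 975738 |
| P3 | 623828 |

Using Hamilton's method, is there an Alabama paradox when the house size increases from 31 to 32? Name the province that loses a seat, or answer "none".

P1

At 31 seats: P1 5, P2 16, P3 10.
At 32 seats: P1 4, P2 17, P3 11.
P1 drops from 5 to 4.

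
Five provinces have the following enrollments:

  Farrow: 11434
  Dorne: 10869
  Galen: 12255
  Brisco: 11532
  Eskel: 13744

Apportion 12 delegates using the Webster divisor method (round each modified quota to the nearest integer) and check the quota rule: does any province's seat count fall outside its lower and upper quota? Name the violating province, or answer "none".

Standard quotas: Farrow 2.293, Dorne 2.180, Galen 2.458, Brisco 2.313, Eskel 2.756.
Webster allocation: Farrow 2, Dorne 2, Galen 3, Brisco 2, Eskel 3.
Every allocation lies between the lower and upper quota.

none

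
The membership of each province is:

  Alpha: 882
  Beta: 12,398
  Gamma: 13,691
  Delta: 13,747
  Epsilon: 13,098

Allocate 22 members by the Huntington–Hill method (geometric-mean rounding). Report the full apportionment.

With divisor 2505: modified quotas Alpha 0.352, Beta 4.949, Gamma 5.465, Delta 5.488, Epsilon 5.229.
Geometric-mean thresholds: Alpha (min 1), Beta √(4·5)=4.472, Gamma √(5·6)=5.477, Delta √(5·6)=5.477, Epsilon √(5·6)=5.477.
Each quota rounded against its threshold gives Alpha 1, Beta 5, Gamma 5, Delta 6, Epsilon 5 (total 22).

Alpha: 1; Beta: 5; Gamma: 5; Delta: 6; Epsilon: 5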